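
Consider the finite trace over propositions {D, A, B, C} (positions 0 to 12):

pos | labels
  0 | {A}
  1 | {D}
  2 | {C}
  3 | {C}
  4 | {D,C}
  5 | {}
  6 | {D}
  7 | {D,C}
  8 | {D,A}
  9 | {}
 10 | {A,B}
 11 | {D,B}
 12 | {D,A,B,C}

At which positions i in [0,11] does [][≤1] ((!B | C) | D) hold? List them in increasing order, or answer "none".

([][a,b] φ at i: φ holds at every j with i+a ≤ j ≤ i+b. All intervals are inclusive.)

0, 1, 2, 3, 4, 5, 6, 7, 8, 11

Evaluate at each i in [0,11]:
  i=0: ✓ (all of [0,1])
  i=1: ✓ (all of [1,2])
  i=2: ✓ (all of [2,3])
  i=3: ✓ (all of [3,4])
  i=4: ✓ (all of [4,5])
  i=5: ✓ (all of [5,6])
  i=6: ✓ (all of [6,7])
  i=7: ✓ (all of [7,8])
  i=8: ✓ (all of [8,9])
  i=9: ✗ (fails at j=10)
  i=10: ✗ (fails at j=10)
  i=11: ✓ (all of [11,12])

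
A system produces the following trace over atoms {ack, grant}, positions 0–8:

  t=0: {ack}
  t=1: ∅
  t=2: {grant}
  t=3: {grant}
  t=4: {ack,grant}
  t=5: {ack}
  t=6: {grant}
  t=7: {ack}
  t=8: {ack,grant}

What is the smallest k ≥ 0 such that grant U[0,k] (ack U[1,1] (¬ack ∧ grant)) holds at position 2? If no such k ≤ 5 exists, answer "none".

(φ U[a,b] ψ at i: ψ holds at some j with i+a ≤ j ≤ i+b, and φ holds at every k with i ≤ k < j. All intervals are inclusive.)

3

Need earliest j ≥ 2 with (ack U[1,1] (¬ack ∧ grant)), and grant at every k in [2,j-1].
  j=2: rhs fails.
  j=3: rhs fails.
  j=4: rhs fails.
  j=5: rhs holds; lhs holds on [2,4]. k = 3.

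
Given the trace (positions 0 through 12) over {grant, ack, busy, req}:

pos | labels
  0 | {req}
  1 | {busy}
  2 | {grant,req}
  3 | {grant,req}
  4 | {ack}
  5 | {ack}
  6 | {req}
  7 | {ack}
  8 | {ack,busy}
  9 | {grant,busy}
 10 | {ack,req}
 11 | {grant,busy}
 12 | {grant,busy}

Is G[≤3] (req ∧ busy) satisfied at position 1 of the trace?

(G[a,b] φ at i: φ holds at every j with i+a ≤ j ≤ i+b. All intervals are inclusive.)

Check (req ∧ busy) at every j in [1,4]:
  j=1: false
  j=2: false
  j=3: false
  j=4: false
Fails at j=1 → formula fails.

No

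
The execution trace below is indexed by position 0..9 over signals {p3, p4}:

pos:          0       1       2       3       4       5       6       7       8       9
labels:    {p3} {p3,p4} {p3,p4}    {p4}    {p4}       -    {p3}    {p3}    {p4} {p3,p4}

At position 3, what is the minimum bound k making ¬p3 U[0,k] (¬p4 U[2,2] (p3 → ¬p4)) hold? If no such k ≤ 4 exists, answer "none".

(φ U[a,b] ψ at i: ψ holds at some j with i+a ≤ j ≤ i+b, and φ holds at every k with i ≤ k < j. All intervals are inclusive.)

2

Need earliest j ≥ 3 with (¬p4 U[2,2] (p3 → ¬p4)), and ¬p3 at every k in [3,j-1].
  j=3: rhs fails.
  j=4: rhs fails.
  j=5: rhs holds; lhs holds on [3,4]. k = 2.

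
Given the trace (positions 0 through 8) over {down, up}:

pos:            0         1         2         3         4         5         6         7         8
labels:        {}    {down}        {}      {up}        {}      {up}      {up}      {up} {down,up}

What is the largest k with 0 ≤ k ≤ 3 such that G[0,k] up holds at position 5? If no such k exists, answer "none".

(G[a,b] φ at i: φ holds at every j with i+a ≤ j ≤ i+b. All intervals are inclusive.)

3

up must hold from j=5 onward; find where it first fails.
  j=5: holds
  j=6: holds
  j=7: holds
  j=8: holds
Holds through j=8; largest k = 3.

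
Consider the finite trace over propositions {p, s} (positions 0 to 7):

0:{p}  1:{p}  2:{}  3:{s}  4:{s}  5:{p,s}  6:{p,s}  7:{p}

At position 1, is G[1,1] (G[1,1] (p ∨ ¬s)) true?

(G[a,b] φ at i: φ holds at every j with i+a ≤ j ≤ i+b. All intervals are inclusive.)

No

Check G[1,1] (p ∨ ¬s) at every j in [2,2]:
  j=2: fails at 3
Fails at j=2 → formula fails.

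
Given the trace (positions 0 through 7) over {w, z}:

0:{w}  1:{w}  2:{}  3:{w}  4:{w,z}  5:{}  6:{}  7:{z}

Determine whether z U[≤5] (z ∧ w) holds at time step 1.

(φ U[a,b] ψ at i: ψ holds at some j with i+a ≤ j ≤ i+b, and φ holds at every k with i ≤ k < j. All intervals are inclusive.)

Need some j in [1,6] with (z ∧ w), and z at every k in [1,j-1].
  j=1: (z ∧ w) false.
  j=2: (z ∧ w) false.
  j=3: (z ∧ w) false.
  j=4: (z ∧ w) holds, but z fails at k=1 → not this j.
  j=5: (z ∧ w) false.
  j=6: (z ∧ w) false.
No j in the window works → until fails.

False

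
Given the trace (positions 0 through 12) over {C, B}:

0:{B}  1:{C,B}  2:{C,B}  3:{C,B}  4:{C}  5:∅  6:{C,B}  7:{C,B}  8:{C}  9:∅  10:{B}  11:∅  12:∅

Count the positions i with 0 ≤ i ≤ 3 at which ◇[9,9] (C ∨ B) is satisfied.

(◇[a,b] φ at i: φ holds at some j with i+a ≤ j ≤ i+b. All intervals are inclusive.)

1

Evaluate at each i in [0,3]:
  i=0: ✗ (none in [9,9])
  i=1: ✓ (witness j=10)
  i=2: ✗ (none in [11,11])
  i=3: ✗ (none in [12,12])
Positions where it holds: {1} → 1.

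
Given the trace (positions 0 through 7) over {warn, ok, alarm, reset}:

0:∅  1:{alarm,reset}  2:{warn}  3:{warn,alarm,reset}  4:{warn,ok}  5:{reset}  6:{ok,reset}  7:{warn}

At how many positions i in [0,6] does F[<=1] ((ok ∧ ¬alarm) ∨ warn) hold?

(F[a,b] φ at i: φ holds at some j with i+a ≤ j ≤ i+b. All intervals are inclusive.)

Evaluate at each i in [0,6]:
  i=0: ✗ (none in [0,1])
  i=1: ✓ (witness j=2)
  i=2: ✓ (witness j=2)
  i=3: ✓ (witness j=3)
  i=4: ✓ (witness j=4)
  i=5: ✓ (witness j=6)
  i=6: ✓ (witness j=6)
Positions where it holds: {1, 2, 3, 4, 5, 6} → 6.

6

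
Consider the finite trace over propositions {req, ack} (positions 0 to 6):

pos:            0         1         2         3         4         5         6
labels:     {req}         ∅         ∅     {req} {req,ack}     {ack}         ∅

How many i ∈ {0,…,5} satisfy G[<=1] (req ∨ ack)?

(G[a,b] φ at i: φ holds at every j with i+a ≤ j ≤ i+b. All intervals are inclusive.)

2

Evaluate at each i in [0,5]:
  i=0: ✗ (fails at j=1)
  i=1: ✗ (fails at j=1)
  i=2: ✗ (fails at j=2)
  i=3: ✓ (all of [3,4])
  i=4: ✓ (all of [4,5])
  i=5: ✗ (fails at j=6)
Positions where it holds: {3, 4} → 2.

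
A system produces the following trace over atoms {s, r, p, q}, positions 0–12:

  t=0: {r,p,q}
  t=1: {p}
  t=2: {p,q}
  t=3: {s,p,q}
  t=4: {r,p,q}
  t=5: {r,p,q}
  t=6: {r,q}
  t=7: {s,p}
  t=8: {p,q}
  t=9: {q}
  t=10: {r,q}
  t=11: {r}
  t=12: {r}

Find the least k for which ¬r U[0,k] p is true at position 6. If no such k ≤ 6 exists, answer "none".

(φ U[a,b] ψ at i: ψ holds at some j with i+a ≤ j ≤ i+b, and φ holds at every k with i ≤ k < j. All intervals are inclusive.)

Need earliest j ≥ 6 with p, and ¬r at every k in [6,j-1].
  j=6: rhs fails.
  j=7: rhs holds but lhs fails at k=6.
  j=8: rhs holds but lhs fails at k=6.
  j=9: rhs fails.
  j=10: rhs fails.
  j=11: rhs fails.
  j=12: rhs fails.
No witness within the range → none.

none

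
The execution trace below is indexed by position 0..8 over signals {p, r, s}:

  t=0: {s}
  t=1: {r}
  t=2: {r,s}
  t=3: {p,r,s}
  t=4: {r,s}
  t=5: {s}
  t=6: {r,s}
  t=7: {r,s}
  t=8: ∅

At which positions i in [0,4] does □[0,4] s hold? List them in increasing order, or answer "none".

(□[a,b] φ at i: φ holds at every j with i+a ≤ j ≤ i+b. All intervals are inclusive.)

Evaluate at each i in [0,4]:
  i=0: ✗ (fails at j=1)
  i=1: ✗ (fails at j=1)
  i=2: ✓ (all of [2,6])
  i=3: ✓ (all of [3,7])
  i=4: ✗ (fails at j=8)

2, 3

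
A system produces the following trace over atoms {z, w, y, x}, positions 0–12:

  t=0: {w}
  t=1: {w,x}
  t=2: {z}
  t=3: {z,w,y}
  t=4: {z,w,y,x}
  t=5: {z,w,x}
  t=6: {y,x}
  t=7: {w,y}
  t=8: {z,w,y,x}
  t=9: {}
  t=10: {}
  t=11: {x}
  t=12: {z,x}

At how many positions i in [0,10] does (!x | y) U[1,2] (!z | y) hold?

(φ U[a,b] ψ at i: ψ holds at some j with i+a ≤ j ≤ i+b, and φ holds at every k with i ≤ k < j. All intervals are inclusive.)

8

Evaluate at each i in [0,10]:
  i=0: ✓ (rhs at j=1; lhs holds on [0,0])
  i=1: ✗ (lhs fails at k=1 before rhs at j=3)
  i=2: ✓ (rhs at j=3; lhs holds on [2,2])
  i=3: ✓ (rhs at j=4; lhs holds on [3,3])
  i=4: ✗ (lhs fails at k=5 before rhs at j=6)
  i=5: ✗ (lhs fails at k=5 before rhs at j=6)
  i=6: ✓ (rhs at j=7; lhs holds on [6,6])
  i=7: ✓ (rhs at j=8; lhs holds on [7,7])
  i=8: ✓ (rhs at j=9; lhs holds on [8,8])
  i=9: ✓ (rhs at j=10; lhs holds on [9,9])
  i=10: ✓ (rhs at j=11; lhs holds on [10,10])
Positions where it holds: {0, 2, 3, 6, 7, 8, 9, 10} → 8.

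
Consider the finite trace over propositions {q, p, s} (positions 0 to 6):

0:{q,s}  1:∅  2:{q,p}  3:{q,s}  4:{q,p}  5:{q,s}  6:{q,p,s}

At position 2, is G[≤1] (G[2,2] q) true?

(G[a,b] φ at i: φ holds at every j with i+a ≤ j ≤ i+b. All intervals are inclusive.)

True

Check G[2,2] q at every j in [2,3]:
  j=2: holds on [4,4]
  j=3: holds on [5,5]
All positions satisfy it → formula holds.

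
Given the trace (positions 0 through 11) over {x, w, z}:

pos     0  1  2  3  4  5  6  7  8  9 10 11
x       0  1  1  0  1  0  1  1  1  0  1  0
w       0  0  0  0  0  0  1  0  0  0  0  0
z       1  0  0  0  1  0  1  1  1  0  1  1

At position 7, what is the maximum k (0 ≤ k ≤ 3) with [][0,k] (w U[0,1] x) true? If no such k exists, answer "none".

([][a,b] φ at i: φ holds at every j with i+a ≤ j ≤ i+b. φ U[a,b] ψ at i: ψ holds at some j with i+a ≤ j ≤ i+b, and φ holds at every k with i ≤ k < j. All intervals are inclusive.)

(w U[0,1] x) must hold from j=7 onward; find where it first fails.
  j=7: holds
  j=8: holds
  j=9: fails
Holds on [7,8], so largest k = 1.

1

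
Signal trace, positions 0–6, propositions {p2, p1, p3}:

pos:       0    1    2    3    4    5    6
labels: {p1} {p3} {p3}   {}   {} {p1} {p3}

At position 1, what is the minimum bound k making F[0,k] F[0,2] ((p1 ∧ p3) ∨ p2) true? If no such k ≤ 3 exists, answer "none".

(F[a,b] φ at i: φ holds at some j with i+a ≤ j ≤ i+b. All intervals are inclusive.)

none

Scan j = 1,2,… for F[0,2] ((p1 ∧ p3) ∨ p2):
  j=1: fails
  j=2: fails
  j=3: fails
  j=4: fails
No j in [1,4] satisfies it → none.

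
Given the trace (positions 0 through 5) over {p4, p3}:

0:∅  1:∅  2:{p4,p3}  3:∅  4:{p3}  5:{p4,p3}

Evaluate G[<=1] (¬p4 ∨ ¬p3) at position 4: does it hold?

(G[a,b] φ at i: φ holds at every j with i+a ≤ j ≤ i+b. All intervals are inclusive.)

Check (¬p4 ∨ ¬p3) at every j in [4,5]:
  j=4: true
  j=5: false
Fails at j=5 → formula fails.

No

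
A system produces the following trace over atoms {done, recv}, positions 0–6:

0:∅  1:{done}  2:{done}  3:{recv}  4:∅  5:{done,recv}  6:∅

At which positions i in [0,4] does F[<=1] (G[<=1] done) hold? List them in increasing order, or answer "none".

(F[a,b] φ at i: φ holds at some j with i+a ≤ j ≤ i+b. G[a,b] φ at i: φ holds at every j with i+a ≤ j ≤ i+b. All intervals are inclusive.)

0, 1

Evaluate at each i in [0,4]:
  i=0: ✓ (witness j=1)
  i=1: ✓ (witness j=1)
  i=2: ✗ (none in [2,3])
  i=3: ✗ (none in [3,4])
  i=4: ✗ (none in [4,5])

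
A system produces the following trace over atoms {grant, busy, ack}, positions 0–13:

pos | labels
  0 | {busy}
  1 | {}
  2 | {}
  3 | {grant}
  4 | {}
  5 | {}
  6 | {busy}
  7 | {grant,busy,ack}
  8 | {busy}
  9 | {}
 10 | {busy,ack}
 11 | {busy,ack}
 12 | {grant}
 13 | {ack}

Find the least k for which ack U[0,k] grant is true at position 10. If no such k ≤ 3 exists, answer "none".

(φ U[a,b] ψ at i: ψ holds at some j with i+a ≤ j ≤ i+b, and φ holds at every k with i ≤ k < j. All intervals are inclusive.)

2

Need earliest j ≥ 10 with grant, and ack at every k in [10,j-1].
  j=10: rhs fails.
  j=11: rhs fails.
  j=12: rhs holds; lhs holds on [10,11]. k = 2.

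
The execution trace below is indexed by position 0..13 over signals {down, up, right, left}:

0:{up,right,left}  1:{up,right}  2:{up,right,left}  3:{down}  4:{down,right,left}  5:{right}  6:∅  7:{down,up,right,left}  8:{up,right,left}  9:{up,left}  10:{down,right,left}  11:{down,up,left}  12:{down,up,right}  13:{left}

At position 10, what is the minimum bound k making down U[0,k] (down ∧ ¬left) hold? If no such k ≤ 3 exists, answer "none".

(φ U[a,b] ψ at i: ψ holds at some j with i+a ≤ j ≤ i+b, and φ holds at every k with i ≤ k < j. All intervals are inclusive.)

Need earliest j ≥ 10 with (down ∧ ¬left), and down at every k in [10,j-1].
  j=10: rhs fails.
  j=11: rhs fails.
  j=12: rhs holds; lhs holds on [10,11]. k = 2.

2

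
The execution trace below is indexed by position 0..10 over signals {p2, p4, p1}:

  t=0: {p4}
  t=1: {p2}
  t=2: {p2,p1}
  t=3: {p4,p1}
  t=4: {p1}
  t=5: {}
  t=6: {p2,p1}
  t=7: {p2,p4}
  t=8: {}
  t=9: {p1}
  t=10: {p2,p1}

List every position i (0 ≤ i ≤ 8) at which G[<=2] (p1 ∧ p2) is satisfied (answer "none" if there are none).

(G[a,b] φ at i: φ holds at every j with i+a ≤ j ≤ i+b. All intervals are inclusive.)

none

Evaluate at each i in [0,8]:
  i=0: ✗ (fails at j=0)
  i=1: ✗ (fails at j=1)
  i=2: ✗ (fails at j=3)
  i=3: ✗ (fails at j=3)
  i=4: ✗ (fails at j=4)
  i=5: ✗ (fails at j=5)
  i=6: ✗ (fails at j=7)
  i=7: ✗ (fails at j=7)
  i=8: ✗ (fails at j=8)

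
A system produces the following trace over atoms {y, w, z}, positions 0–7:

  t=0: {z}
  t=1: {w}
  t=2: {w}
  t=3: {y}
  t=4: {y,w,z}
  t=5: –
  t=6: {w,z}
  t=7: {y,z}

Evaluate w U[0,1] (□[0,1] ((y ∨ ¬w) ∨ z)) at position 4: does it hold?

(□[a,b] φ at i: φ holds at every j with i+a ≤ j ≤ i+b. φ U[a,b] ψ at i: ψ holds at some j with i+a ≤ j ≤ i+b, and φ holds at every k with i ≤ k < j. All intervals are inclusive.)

True

Need some j in [4,5] with □[0,1] ((y ∨ ¬w) ∨ z), and w at every k in [4,j-1].
  j=4: □[0,1] ((y ∨ ¬w) ∨ z) holds; no prefix to check → satisfied.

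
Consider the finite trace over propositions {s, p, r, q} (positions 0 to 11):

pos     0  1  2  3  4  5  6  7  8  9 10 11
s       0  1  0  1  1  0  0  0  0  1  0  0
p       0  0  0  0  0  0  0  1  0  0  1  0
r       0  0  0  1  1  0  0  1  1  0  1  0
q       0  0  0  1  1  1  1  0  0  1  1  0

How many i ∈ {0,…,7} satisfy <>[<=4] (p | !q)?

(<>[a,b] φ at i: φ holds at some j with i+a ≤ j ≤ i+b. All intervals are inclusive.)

8

Evaluate at each i in [0,7]:
  i=0: ✓ (witness j=0)
  i=1: ✓ (witness j=1)
  i=2: ✓ (witness j=2)
  i=3: ✓ (witness j=7)
  i=4: ✓ (witness j=7)
  i=5: ✓ (witness j=7)
  i=6: ✓ (witness j=7)
  i=7: ✓ (witness j=7)
Positions where it holds: {0, 1, 2, 3, 4, 5, 6, 7} → 8.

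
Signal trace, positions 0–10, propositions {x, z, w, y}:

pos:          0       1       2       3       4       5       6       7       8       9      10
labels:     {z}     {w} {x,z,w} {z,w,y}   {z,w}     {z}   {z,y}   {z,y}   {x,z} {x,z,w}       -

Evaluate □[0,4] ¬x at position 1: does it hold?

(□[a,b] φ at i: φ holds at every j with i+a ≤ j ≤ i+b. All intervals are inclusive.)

False

Check ¬x at every j in [1,5]:
  j=1: true
  j=2: false
  j=3: true
  j=4: true
  j=5: true
Fails at j=2 → formula fails.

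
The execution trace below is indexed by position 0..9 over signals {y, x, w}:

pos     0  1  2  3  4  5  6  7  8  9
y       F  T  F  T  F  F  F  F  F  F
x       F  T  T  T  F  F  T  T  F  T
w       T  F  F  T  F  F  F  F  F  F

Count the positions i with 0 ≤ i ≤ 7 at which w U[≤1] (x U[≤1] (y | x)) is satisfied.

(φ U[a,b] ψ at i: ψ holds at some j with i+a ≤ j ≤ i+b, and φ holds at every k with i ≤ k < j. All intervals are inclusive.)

Evaluate at each i in [0,7]:
  i=0: ✓ (rhs at j=1; lhs holds on [0,0])
  i=1: ✓ (rhs at j=1)
  i=2: ✓ (rhs at j=2)
  i=3: ✓ (rhs at j=3)
  i=4: ✗ (no rhs in [4,5])
  i=5: ✗ (lhs fails at k=5 before rhs at j=6)
  i=6: ✓ (rhs at j=6)
  i=7: ✓ (rhs at j=7)
Positions where it holds: {0, 1, 2, 3, 6, 7} → 6.

6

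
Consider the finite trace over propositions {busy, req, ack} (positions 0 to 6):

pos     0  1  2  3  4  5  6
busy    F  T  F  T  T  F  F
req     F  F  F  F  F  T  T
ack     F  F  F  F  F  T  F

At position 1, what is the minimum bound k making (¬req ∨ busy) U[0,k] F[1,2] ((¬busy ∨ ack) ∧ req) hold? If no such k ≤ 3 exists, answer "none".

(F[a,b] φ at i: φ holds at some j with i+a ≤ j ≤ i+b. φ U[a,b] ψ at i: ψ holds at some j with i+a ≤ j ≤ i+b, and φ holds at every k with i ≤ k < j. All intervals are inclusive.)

2

Need earliest j ≥ 1 with F[1,2] ((¬busy ∨ ack) ∧ req), and (¬req ∨ busy) at every k in [1,j-1].
  j=1: rhs fails.
  j=2: rhs fails.
  j=3: rhs holds; lhs holds on [1,2]. k = 2.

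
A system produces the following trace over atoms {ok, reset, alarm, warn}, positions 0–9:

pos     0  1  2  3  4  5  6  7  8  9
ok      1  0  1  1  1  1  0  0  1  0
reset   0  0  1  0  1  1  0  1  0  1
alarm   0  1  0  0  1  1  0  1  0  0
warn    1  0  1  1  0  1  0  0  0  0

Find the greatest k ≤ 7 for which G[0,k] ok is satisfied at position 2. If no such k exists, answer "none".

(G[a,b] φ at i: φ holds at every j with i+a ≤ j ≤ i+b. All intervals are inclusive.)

3

ok must hold from j=2 onward; find where it first fails.
  j=2: holds
  j=3: holds
  j=4: holds
  j=5: holds
  j=6: fails
Holds on [2,5], so largest k = 3.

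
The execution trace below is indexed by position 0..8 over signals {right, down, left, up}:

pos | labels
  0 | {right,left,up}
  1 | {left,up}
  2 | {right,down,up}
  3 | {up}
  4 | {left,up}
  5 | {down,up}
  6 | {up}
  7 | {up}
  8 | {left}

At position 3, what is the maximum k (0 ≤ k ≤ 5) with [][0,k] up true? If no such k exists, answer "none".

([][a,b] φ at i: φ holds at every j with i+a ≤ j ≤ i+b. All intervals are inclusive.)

4

up must hold from j=3 onward; find where it first fails.
  j=3: holds
  j=4: holds
  j=5: holds
  j=6: holds
  j=7: holds
  j=8: fails
Holds on [3,7], so largest k = 4.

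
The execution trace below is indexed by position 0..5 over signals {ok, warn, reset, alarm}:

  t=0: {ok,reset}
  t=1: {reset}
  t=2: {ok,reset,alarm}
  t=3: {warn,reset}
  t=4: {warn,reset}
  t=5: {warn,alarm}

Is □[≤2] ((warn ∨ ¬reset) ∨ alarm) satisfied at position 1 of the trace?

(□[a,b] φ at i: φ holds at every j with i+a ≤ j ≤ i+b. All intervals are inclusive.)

No

Check ((warn ∨ ¬reset) ∨ alarm) at every j in [1,3]:
  j=1: false
  j=2: true
  j=3: true
Fails at j=1 → formula fails.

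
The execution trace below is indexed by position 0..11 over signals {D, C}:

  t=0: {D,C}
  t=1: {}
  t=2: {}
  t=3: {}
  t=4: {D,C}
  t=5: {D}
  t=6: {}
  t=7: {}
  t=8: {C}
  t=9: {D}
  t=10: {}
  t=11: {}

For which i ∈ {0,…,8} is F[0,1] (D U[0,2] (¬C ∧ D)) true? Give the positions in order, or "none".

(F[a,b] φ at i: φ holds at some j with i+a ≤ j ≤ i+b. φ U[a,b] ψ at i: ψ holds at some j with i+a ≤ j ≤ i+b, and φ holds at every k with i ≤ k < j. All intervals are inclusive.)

Evaluate at each i in [0,8]:
  i=0: ✗ (none in [0,1])
  i=1: ✗ (none in [1,2])
  i=2: ✗ (none in [2,3])
  i=3: ✓ (witness j=4)
  i=4: ✓ (witness j=4)
  i=5: ✓ (witness j=5)
  i=6: ✗ (none in [6,7])
  i=7: ✗ (none in [7,8])
  i=8: ✓ (witness j=9)

3, 4, 5, 8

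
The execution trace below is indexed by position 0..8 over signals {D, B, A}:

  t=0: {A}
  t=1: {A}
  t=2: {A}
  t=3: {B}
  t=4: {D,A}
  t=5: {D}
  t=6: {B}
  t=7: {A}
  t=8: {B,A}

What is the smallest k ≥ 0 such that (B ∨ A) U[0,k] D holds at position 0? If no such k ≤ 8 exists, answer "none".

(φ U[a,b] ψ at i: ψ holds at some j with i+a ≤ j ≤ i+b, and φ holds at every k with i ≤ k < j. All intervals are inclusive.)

4

Need earliest j ≥ 0 with D, and (B ∨ A) at every k in [0,j-1].
  j=0: rhs fails.
  j=1: rhs fails.
  j=2: rhs fails.
  j=3: rhs fails.
  j=4: rhs holds; lhs holds on [0,3]. k = 4.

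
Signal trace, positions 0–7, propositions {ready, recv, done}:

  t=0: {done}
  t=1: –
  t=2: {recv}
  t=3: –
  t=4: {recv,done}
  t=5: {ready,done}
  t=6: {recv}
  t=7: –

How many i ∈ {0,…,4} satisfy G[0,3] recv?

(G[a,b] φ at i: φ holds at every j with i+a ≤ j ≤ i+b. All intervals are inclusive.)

Evaluate at each i in [0,4]:
  i=0: ✗ (fails at j=0)
  i=1: ✗ (fails at j=1)
  i=2: ✗ (fails at j=3)
  i=3: ✗ (fails at j=3)
  i=4: ✗ (fails at j=5)
Positions where it holds: {} → 0.

0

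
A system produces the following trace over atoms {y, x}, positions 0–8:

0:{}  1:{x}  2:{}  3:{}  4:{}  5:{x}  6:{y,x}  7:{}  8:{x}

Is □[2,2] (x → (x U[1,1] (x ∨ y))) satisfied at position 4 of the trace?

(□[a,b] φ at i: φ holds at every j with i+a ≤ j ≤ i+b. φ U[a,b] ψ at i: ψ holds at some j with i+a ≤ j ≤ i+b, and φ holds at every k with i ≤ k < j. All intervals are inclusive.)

Does not hold

Check (x → (x U[1,1] (x ∨ y))) at every j in [6,6]:
  j=6: antecedent true; consequent fails → ✗
Fails at j=6 → formula fails.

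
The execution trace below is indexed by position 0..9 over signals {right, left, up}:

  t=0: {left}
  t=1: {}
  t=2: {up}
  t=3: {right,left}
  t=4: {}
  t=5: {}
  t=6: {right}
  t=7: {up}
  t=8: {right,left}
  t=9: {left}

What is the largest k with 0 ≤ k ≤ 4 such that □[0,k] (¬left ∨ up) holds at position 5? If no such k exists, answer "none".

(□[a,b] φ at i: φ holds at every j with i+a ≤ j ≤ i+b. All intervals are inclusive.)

2

(¬left ∨ up) must hold from j=5 onward; find where it first fails.
  j=5: holds
  j=6: holds
  j=7: holds
  j=8: fails
Holds on [5,7], so largest k = 2.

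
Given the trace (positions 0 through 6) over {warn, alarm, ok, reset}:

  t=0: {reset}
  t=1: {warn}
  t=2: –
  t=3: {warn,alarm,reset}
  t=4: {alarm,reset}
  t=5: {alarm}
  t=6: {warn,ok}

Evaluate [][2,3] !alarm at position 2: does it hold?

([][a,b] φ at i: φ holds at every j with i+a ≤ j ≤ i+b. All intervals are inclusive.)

False

Check !alarm at every j in [4,5]:
  j=4: false
  j=5: false
Fails at j=4 → formula fails.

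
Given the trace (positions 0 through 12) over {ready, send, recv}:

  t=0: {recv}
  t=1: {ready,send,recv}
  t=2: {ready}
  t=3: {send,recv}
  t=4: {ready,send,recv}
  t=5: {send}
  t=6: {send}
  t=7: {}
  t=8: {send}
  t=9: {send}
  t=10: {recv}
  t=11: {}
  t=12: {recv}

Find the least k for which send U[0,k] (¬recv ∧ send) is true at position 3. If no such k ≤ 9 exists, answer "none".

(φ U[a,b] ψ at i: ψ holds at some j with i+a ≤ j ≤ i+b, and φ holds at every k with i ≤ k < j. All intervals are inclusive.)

2

Need earliest j ≥ 3 with (¬recv ∧ send), and send at every k in [3,j-1].
  j=3: rhs fails.
  j=4: rhs fails.
  j=5: rhs holds; lhs holds on [3,4]. k = 2.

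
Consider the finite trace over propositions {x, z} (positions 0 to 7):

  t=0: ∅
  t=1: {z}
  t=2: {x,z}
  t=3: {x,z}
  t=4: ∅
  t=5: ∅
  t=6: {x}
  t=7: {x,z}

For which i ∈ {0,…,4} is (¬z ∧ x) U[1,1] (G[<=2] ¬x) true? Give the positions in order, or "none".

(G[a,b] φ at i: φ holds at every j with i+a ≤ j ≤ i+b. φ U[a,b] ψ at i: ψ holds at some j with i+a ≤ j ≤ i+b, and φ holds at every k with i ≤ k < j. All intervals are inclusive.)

none

Evaluate at each i in [0,4]:
  i=0: ✗ (no rhs in [1,1])
  i=1: ✗ (no rhs in [2,2])
  i=2: ✗ (no rhs in [3,3])
  i=3: ✗ (no rhs in [4,4])
  i=4: ✗ (no rhs in [5,5])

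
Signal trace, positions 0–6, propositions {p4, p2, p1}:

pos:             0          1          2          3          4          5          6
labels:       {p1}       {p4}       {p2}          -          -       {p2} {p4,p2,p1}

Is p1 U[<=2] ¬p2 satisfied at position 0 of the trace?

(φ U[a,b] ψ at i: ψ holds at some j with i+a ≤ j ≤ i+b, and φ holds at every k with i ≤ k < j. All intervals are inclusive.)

True

Need some j in [0,2] with ¬p2, and p1 at every k in [0,j-1].
  j=0: ¬p2 holds; no prefix to check → satisfied.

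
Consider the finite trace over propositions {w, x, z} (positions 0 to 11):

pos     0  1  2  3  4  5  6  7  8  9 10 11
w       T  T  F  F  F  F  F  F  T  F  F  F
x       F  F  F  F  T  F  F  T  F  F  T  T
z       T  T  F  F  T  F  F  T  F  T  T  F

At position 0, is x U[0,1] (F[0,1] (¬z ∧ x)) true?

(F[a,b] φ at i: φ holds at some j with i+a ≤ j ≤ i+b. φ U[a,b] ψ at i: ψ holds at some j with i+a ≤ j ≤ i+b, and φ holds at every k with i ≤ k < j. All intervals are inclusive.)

Does not hold

Need some j in [0,1] with F[0,1] (¬z ∧ x), and x at every k in [0,j-1].
  j=0: F[0,1] (¬z ∧ x) — fails (none in [0,1]).
  j=1: F[0,1] (¬z ∧ x) — fails (none in [1,2]).
No j in the window works → until fails.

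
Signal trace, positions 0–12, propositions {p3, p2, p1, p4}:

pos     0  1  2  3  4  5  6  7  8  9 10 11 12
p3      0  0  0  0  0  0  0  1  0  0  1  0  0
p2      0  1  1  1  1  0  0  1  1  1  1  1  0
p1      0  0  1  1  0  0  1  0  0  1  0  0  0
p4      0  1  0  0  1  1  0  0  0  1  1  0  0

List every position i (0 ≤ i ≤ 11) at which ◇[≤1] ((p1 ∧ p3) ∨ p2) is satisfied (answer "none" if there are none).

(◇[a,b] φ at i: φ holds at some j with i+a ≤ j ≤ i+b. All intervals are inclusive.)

0, 1, 2, 3, 4, 6, 7, 8, 9, 10, 11

Evaluate at each i in [0,11]:
  i=0: ✓ (witness j=1)
  i=1: ✓ (witness j=1)
  i=2: ✓ (witness j=2)
  i=3: ✓ (witness j=3)
  i=4: ✓ (witness j=4)
  i=5: ✗ (none in [5,6])
  i=6: ✓ (witness j=7)
  i=7: ✓ (witness j=7)
  i=8: ✓ (witness j=8)
  i=9: ✓ (witness j=9)
  i=10: ✓ (witness j=10)
  i=11: ✓ (witness j=11)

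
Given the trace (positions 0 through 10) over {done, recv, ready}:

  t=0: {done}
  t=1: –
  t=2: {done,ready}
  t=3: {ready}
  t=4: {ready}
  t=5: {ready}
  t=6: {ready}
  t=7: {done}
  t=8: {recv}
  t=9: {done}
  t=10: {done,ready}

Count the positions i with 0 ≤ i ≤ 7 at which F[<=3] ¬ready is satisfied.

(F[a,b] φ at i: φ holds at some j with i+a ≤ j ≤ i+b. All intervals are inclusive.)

6

Evaluate at each i in [0,7]:
  i=0: ✓ (witness j=0)
  i=1: ✓ (witness j=1)
  i=2: ✗ (none in [2,5])
  i=3: ✗ (none in [3,6])
  i=4: ✓ (witness j=7)
  i=5: ✓ (witness j=7)
  i=6: ✓ (witness j=7)
  i=7: ✓ (witness j=7)
Positions where it holds: {0, 1, 4, 5, 6, 7} → 6.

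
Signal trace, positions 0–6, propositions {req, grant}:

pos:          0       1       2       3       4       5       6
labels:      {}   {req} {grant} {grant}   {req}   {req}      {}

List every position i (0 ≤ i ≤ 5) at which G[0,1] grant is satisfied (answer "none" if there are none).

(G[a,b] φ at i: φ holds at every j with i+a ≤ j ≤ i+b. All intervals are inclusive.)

2

Evaluate at each i in [0,5]:
  i=0: ✗ (fails at j=0)
  i=1: ✗ (fails at j=1)
  i=2: ✓ (all of [2,3])
  i=3: ✗ (fails at j=4)
  i=4: ✗ (fails at j=4)
  i=5: ✗ (fails at j=5)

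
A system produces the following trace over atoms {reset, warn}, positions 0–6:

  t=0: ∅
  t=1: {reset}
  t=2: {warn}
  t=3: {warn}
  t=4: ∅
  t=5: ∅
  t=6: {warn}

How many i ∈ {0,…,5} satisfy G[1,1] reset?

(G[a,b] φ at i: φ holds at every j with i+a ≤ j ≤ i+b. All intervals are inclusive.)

Evaluate at each i in [0,5]:
  i=0: ✓ (all of [1,1])
  i=1: ✗ (fails at j=2)
  i=2: ✗ (fails at j=3)
  i=3: ✗ (fails at j=4)
  i=4: ✗ (fails at j=5)
  i=5: ✗ (fails at j=6)
Positions where it holds: {0} → 1.

1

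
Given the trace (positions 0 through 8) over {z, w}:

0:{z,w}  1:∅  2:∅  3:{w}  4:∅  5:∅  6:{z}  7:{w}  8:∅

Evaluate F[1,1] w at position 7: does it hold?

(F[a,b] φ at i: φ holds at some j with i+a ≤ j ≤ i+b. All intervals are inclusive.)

Check w at each j in [8,8]:
  j=8: false
No position in the window satisfies it → formula fails.

No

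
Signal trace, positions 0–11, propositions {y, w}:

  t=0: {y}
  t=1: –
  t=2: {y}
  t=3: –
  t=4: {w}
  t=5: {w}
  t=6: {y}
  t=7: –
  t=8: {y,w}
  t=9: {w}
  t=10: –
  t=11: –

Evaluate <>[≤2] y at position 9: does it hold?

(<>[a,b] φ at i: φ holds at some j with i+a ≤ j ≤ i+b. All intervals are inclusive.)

Check y at each j in [9,11]:
  j=9: false
  j=10: false
  j=11: false
No position in the window satisfies it → formula fails.

No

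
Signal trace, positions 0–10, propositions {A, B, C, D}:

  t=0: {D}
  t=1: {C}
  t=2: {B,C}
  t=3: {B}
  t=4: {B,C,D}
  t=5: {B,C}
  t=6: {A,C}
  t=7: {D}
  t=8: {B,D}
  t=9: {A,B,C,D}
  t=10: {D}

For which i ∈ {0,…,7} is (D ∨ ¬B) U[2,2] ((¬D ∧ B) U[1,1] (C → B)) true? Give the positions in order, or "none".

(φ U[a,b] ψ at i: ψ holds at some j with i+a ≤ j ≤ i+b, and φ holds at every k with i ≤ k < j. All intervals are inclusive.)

0

Evaluate at each i in [0,7]:
  i=0: ✓ (rhs at j=2; lhs holds on [0,1])
  i=1: ✗ (lhs fails at k=2 before rhs at j=3)
  i=2: ✗ (no rhs in [4,4])
  i=3: ✗ (no rhs in [5,5])
  i=4: ✗ (no rhs in [6,6])
  i=5: ✗ (no rhs in [7,7])
  i=6: ✗ (no rhs in [8,8])
  i=7: ✗ (no rhs in [9,9])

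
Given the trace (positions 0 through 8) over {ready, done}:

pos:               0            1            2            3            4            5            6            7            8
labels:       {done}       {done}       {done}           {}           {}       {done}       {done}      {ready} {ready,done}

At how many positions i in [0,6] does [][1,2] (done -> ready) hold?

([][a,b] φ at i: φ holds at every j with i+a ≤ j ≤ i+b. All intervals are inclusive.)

Evaluate at each i in [0,6]:
  i=0: ✗ (fails at j=1)
  i=1: ✗ (fails at j=2)
  i=2: ✓ (all of [3,4])
  i=3: ✗ (fails at j=5)
  i=4: ✗ (fails at j=5)
  i=5: ✗ (fails at j=6)
  i=6: ✓ (all of [7,8])
Positions where it holds: {2, 6} → 2.

2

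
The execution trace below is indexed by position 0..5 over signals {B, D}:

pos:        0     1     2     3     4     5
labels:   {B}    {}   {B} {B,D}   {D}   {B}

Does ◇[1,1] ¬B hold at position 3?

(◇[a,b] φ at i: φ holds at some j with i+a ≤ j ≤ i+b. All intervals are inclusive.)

Holds

Check ¬B at each j in [4,4]:
  j=4: true
Found at j=4 → formula holds.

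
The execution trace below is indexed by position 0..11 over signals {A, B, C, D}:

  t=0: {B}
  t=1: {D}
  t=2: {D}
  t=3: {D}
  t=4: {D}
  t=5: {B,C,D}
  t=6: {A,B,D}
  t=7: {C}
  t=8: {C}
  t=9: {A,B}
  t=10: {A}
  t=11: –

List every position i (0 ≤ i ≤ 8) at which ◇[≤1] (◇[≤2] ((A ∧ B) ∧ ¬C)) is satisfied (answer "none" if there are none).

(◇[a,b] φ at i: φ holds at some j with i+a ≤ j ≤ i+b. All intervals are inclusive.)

Evaluate at each i in [0,8]:
  i=0: ✗ (none in [0,1])
  i=1: ✗ (none in [1,2])
  i=2: ✗ (none in [2,3])
  i=3: ✓ (witness j=4)
  i=4: ✓ (witness j=4)
  i=5: ✓ (witness j=5)
  i=6: ✓ (witness j=6)
  i=7: ✓ (witness j=7)
  i=8: ✓ (witness j=8)

3, 4, 5, 6, 7, 8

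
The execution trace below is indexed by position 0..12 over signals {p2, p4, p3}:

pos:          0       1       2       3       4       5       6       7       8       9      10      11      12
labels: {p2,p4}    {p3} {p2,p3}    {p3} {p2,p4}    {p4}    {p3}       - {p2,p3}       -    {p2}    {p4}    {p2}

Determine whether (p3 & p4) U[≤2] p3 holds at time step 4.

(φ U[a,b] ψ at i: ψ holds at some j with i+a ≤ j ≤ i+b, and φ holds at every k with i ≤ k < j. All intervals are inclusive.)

False

Need some j in [4,6] with p3, and (p3 & p4) at every k in [4,j-1].
  j=4: p3 false.
  j=5: p3 false.
  j=6: p3 holds, but (p3 & p4) fails at k=4 → not this j.
No j in the window works → until fails.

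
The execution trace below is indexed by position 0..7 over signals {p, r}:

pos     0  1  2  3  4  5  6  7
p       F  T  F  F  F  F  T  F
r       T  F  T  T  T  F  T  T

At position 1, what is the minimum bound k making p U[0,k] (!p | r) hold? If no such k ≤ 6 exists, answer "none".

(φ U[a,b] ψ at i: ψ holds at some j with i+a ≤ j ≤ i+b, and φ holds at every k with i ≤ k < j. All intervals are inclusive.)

1

Need earliest j ≥ 1 with (!p | r), and p at every k in [1,j-1].
  j=1: rhs fails.
  j=2: rhs holds; lhs holds on [1,1]. k = 1.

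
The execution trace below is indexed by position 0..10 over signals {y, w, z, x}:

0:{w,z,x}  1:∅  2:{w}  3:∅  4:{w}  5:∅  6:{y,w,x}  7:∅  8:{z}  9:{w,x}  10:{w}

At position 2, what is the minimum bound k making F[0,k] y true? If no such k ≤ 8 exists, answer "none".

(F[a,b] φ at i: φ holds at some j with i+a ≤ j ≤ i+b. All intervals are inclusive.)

Scan j = 2,3,… for y:
  j=2: fails
  j=3: fails
  j=4: fails
  j=5: fails
  j=6: holds
First hit at j=6, so smallest k = 6-2 = 4.

4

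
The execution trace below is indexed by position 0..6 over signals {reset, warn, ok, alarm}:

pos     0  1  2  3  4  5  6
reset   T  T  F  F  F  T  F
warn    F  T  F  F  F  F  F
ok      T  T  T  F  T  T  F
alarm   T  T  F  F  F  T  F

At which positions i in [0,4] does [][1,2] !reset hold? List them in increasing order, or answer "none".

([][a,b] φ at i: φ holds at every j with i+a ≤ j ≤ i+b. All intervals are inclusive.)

1, 2

Evaluate at each i in [0,4]:
  i=0: ✗ (fails at j=1)
  i=1: ✓ (all of [2,3])
  i=2: ✓ (all of [3,4])
  i=3: ✗ (fails at j=5)
  i=4: ✗ (fails at j=5)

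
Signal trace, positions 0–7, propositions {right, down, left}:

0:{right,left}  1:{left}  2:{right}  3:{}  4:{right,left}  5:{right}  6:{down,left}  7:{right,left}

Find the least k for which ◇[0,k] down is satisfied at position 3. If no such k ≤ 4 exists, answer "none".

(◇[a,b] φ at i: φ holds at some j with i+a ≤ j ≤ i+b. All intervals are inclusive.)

Scan j = 3,4,… for down:
  j=3: fails
  j=4: fails
  j=5: fails
  j=6: holds
First hit at j=6, so smallest k = 6-3 = 3.

3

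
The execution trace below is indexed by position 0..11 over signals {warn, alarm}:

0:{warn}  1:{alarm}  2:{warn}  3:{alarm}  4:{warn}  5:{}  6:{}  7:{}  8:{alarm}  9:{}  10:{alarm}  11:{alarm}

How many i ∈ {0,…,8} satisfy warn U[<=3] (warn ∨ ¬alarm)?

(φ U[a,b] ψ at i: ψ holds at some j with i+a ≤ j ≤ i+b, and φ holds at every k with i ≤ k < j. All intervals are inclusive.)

6

Evaluate at each i in [0,8]:
  i=0: ✓ (rhs at j=0)
  i=1: ✗ (lhs fails at k=1 before rhs at j=2)
  i=2: ✓ (rhs at j=2)
  i=3: ✗ (lhs fails at k=3 before rhs at j=4)
  i=4: ✓ (rhs at j=4)
  i=5: ✓ (rhs at j=5)
  i=6: ✓ (rhs at j=6)
  i=7: ✓ (rhs at j=7)
  i=8: ✗ (lhs fails at k=8 before rhs at j=9)
Positions where it holds: {0, 2, 4, 5, 6, 7} → 6.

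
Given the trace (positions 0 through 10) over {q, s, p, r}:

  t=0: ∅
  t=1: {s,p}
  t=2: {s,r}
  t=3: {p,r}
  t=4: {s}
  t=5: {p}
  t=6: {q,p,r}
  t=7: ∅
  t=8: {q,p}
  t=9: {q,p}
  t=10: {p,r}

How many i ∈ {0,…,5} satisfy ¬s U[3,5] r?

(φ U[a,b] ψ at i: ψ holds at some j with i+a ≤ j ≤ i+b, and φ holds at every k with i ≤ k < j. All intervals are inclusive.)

Evaluate at each i in [0,5]:
  i=0: ✗ (lhs fails at k=1 before rhs at j=3)
  i=1: ✗ (lhs fails at k=1 before rhs at j=6)
  i=2: ✗ (lhs fails at k=2 before rhs at j=6)
  i=3: ✗ (lhs fails at k=4 before rhs at j=6)
  i=4: ✗ (no rhs in [7,9])
  i=5: ✓ (rhs at j=10; lhs holds on [5,9])
Positions where it holds: {5} → 1.

1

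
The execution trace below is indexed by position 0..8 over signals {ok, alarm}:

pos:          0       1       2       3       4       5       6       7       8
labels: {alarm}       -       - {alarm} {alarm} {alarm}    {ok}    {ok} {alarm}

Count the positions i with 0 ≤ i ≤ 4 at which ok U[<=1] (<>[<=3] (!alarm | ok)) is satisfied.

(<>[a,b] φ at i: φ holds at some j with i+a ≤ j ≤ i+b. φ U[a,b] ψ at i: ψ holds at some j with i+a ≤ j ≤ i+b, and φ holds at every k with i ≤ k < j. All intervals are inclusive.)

Evaluate at each i in [0,4]:
  i=0: ✓ (rhs at j=0)
  i=1: ✓ (rhs at j=1)
  i=2: ✓ (rhs at j=2)
  i=3: ✓ (rhs at j=3)
  i=4: ✓ (rhs at j=4)
Positions where it holds: {0, 1, 2, 3, 4} → 5.

5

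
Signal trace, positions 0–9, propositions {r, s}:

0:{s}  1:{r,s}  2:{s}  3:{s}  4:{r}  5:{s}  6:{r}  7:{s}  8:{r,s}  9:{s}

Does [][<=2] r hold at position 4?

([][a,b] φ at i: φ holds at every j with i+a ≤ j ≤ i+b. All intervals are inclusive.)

False

Check r at every j in [4,6]:
  j=4: true
  j=5: false
  j=6: true
Fails at j=5 → formula fails.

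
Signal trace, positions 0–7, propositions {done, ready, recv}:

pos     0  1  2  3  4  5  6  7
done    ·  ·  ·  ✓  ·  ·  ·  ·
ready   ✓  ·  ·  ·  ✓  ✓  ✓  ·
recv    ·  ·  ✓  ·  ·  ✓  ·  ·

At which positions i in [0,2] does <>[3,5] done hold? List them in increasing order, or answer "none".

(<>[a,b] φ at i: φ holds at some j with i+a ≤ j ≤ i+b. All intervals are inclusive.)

Evaluate at each i in [0,2]:
  i=0: ✓ (witness j=3)
  i=1: ✗ (none in [4,6])
  i=2: ✗ (none in [5,7])

0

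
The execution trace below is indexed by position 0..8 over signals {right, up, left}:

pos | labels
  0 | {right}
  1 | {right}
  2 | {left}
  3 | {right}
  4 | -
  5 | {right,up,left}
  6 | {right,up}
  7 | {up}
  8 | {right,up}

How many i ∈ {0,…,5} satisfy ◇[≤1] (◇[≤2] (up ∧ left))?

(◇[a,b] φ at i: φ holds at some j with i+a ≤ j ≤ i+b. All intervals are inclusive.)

4

Evaluate at each i in [0,5]:
  i=0: ✗ (none in [0,1])
  i=1: ✗ (none in [1,2])
  i=2: ✓ (witness j=3)
  i=3: ✓ (witness j=3)
  i=4: ✓ (witness j=4)
  i=5: ✓ (witness j=5)
Positions where it holds: {2, 3, 4, 5} → 4.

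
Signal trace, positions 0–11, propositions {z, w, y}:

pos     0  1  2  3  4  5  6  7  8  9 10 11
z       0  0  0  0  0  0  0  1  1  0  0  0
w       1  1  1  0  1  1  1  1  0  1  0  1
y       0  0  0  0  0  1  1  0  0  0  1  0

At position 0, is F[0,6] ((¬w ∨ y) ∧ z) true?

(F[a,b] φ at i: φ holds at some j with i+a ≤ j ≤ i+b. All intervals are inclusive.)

False

Check ((¬w ∨ y) ∧ z) at each j in [0,6]:
  j=0: false
  j=1: false
  j=2: false
  j=3: false
  j=4: false
  j=5: false
  j=6: false
No position in the window satisfies it → formula fails.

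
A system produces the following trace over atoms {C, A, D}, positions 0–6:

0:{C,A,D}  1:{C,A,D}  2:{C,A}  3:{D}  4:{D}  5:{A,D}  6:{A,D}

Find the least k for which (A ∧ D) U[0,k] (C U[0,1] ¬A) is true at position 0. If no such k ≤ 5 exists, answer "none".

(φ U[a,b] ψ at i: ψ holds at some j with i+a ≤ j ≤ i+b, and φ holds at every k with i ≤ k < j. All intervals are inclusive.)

Need earliest j ≥ 0 with (C U[0,1] ¬A), and (A ∧ D) at every k in [0,j-1].
  j=0: rhs fails.
  j=1: rhs fails.
  j=2: rhs holds; lhs holds on [0,1]. k = 2.

2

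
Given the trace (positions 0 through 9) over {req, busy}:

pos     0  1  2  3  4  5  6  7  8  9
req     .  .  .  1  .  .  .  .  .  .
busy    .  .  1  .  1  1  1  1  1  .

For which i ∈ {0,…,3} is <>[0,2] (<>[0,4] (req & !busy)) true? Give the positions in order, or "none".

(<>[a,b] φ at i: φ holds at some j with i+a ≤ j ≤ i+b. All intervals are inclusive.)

0, 1, 2, 3

Evaluate at each i in [0,3]:
  i=0: ✓ (witness j=0)
  i=1: ✓ (witness j=1)
  i=2: ✓ (witness j=2)
  i=3: ✓ (witness j=3)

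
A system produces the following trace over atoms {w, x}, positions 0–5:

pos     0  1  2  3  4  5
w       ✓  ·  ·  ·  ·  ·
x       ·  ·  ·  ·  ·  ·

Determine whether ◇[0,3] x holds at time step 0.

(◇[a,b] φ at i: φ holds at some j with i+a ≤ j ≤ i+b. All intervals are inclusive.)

Check x at each j in [0,3]:
  j=0: false
  j=1: false
  j=2: false
  j=3: false
No position in the window satisfies it → formula fails.

False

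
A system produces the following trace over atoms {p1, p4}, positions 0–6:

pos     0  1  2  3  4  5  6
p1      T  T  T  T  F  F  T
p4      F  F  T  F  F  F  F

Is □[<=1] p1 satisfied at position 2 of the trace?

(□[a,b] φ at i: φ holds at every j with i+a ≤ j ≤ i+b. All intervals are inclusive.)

Check p1 at every j in [2,3]:
  j=2: true
  j=3: true
All positions satisfy it → formula holds.

True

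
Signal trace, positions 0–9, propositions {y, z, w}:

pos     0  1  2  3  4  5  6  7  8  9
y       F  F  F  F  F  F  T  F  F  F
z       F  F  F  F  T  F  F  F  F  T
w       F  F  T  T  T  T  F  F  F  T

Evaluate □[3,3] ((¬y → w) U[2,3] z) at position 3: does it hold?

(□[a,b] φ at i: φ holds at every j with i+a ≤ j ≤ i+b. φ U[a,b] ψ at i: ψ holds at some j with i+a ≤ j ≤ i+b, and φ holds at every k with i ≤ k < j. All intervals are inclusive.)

Does not hold

Check ((¬y → w) U[2,3] z) at every j in [6,6]:
  j=6: fails
Fails at j=6 → formula fails.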